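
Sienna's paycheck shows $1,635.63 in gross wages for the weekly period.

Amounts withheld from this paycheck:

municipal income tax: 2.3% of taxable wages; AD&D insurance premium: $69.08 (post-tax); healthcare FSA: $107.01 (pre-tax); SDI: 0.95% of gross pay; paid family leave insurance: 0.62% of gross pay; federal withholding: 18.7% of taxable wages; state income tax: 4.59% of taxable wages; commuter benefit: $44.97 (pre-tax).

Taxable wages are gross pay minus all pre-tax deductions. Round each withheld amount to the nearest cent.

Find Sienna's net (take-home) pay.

Commuter benefit: $44.97
Healthcare FSA: $107.01
Pre-tax total = $44.97 + $107.01 = $151.98
Taxable wages = $1,635.63 − $151.98 = $1,483.65
Federal withholding: $1,483.65 × 0.187 = $277.44
State income tax: $1,483.65 × 0.0459 = $68.10
Municipal income tax: $1,483.65 × 0.023 = $34.12
SDI: $1,635.63 × 0.0095 = $15.54
Paid family leave insurance: $1,635.63 × 0.0062 = $10.14
AD&D insurance premium: $69.08
Total deductions = $44.97 + $107.01 + $277.44 + $68.10 + $34.12 + $15.54 + $10.14 + $69.08 = $626.40
Net pay = $1,635.63 − $626.40 = $1,009.23

$1,009.23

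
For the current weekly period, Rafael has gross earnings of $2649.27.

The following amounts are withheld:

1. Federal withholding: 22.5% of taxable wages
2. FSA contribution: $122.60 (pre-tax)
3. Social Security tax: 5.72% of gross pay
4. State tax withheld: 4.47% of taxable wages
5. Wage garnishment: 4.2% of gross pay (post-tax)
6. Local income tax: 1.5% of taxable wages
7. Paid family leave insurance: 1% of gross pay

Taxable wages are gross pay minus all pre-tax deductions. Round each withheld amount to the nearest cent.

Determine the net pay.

FSA contribution: $122.60
Taxable wages = $2649.27 − $122.60 = $2526.67
State tax withheld: $2526.67 × 0.0447 = $112.94
Federal withholding: $2526.67 × 0.225 = $568.50
Local income tax: $2526.67 × 0.015 = $37.90
Paid family leave insurance: $2649.27 × 0.01 = $26.49
Social Security tax: $2649.27 × 0.0572 = $151.54
Wage garnishment: $2649.27 × 0.042 = $111.27
Total deductions = $122.60 + $112.94 + $568.50 + $37.90 + $26.49 + $151.54 + $111.27 = $1131.24
Net pay = $2649.27 − $1131.24 = $1518.03

$1518.03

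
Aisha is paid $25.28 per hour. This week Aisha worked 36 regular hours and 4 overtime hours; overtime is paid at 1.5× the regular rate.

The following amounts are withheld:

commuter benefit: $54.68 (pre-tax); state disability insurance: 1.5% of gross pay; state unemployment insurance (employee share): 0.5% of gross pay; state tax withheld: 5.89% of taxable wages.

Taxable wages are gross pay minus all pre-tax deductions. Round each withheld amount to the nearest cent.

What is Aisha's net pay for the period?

Regular pay: 36 × $25.28 = $910.08
Overtime pay: 4 × $25.28 × 1.5 = $151.68
Gross pay = $910.08 + $151.68 = $1,061.76
Commuter benefit: $54.68
Taxable wages = $1,061.76 − $54.68 = $1,007.08
State tax withheld: $1,007.08 × 0.0589 = $59.32
State unemployment insurance (employee share): $1,061.76 × 0.005 = $5.31
State disability insurance: $1,061.76 × 0.015 = $15.93
Total deductions = $54.68 + $59.32 + $5.31 + $15.93 = $135.24
Net pay = $1,061.76 − $135.24 = $926.52

$926.52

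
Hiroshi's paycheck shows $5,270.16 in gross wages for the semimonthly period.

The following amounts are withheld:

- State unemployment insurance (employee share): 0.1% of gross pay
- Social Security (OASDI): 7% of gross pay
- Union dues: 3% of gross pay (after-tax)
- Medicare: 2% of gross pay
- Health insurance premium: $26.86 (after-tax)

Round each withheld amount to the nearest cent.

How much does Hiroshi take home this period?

$4,605.62

Social Security (OASDI): $5,270.16 × 0.07 = $368.91
Medicare: $5,270.16 × 0.02 = $105.40
State unemployment insurance (employee share): $5,270.16 × 0.001 = $5.27
Health insurance premium: $26.86
Union dues: $5,270.16 × 0.03 = $158.10
Total deductions = $368.91 + $105.40 + $5.27 + $26.86 + $158.10 = $664.54
Net pay = $5,270.16 − $664.54 = $4,605.62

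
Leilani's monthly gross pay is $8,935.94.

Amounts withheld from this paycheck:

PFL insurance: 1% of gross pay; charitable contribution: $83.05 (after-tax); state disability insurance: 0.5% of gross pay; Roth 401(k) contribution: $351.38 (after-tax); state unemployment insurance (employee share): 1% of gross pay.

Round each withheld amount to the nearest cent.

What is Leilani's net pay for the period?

State disability insurance: $8,935.94 × 0.005 = $44.68
State unemployment insurance (employee share): $8,935.94 × 0.01 = $89.36
PFL insurance: $8,935.94 × 0.01 = $89.36
Charitable contribution: $83.05
Roth 401(k) contribution: $351.38
Total deductions = $44.68 + $89.36 + $89.36 + $83.05 + $351.38 = $657.83
Net pay = $8,935.94 − $657.83 = $8,278.11

$8,278.11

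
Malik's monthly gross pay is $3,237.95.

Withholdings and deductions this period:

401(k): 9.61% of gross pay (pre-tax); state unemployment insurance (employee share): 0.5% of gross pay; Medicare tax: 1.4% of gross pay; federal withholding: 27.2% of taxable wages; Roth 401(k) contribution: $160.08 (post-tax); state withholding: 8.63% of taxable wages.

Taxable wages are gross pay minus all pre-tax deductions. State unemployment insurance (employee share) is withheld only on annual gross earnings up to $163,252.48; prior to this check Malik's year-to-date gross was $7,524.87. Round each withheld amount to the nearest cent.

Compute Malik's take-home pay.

401(k): $3,237.95 × 0.0961 = $311.17
Taxable wages = $3,237.95 − $311.17 = $2,926.78
State withholding: $2,926.78 × 0.0863 = $252.58
Federal withholding: $2,926.78 × 0.272 = $796.08
State unemployment insurance (employee share): cap not yet reached, full $3,237.95 is subject → $3,237.95 × 0.005 = $16.19
Medicare tax: $3,237.95 × 0.014 = $45.33
Roth 401(k) contribution: $160.08
Total deductions = $311.17 + $252.58 + $796.08 + $16.19 + $45.33 + $160.08 = $1,581.43
Net pay = $3,237.95 − $1,581.43 = $1,656.52

$1,656.52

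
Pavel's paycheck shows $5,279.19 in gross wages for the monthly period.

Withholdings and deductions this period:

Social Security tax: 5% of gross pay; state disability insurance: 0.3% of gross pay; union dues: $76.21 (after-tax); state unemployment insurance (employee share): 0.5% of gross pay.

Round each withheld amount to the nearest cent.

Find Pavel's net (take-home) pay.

$4,896.78

State unemployment insurance (employee share): $5,279.19 × 0.005 = $26.40
State disability insurance: $5,279.19 × 0.003 = $15.84
Social Security tax: $5,279.19 × 0.05 = $263.96
Union dues: $76.21
Total deductions = $26.40 + $15.84 + $263.96 + $76.21 = $382.41
Net pay = $5,279.19 − $382.41 = $4,896.78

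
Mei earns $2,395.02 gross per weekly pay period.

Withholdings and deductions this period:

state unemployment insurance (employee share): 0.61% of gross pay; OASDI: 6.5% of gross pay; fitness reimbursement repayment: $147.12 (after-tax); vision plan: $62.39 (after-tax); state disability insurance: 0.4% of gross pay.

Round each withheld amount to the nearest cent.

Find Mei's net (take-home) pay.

$2,005.64

OASDI: $2,395.02 × 0.065 = $155.68
State disability insurance: $2,395.02 × 0.004 = $9.58
State unemployment insurance (employee share): $2,395.02 × 0.0061 = $14.61
Vision plan: $62.39
Fitness reimbursement repayment: $147.12
Total deductions = $155.68 + $9.58 + $14.61 + $62.39 + $147.12 = $389.38
Net pay = $2,395.02 − $389.38 = $2,005.64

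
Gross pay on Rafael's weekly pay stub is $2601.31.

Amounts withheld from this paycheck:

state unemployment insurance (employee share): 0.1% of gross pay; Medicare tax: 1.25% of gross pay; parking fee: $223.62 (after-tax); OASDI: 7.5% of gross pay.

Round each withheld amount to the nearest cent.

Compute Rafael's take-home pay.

Medicare tax: $2601.31 × 0.0125 = $32.52
OASDI: $2601.31 × 0.075 = $195.10
State unemployment insurance (employee share): $2601.31 × 0.001 = $2.60
Parking fee: $223.62
Total deductions = $32.52 + $195.10 + $2.60 + $223.62 = $453.84
Net pay = $2601.31 − $453.84 = $2147.47

$2147.47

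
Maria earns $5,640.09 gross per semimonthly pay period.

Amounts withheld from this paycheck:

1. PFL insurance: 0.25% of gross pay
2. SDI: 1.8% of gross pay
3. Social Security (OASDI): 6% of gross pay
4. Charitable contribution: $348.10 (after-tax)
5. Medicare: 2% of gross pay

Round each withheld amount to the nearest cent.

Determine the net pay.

$4,725.16

SDI: $5,640.09 × 0.018 = $101.52
Social Security (OASDI): $5,640.09 × 0.06 = $338.41
PFL insurance: $5,640.09 × 0.0025 = $14.10
Medicare: $5,640.09 × 0.02 = $112.80
Charitable contribution: $348.10
Total deductions = $101.52 + $338.41 + $14.10 + $112.80 + $348.10 = $914.93
Net pay = $5,640.09 − $914.93 = $4,725.16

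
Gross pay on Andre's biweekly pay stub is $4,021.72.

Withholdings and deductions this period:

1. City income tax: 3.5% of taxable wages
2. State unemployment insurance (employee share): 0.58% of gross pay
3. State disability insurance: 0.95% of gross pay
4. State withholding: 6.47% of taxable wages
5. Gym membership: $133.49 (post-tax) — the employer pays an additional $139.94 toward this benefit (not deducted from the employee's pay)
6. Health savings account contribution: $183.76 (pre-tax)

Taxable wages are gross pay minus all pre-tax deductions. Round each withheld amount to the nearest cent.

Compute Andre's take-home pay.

$3,260.28

Health savings account contribution: $183.76
Taxable wages = $4,021.72 − $183.76 = $3,837.96
City income tax: $3,837.96 × 0.035 = $134.33
State withholding: $3,837.96 × 0.0647 = $248.32
State disability insurance: $4,021.72 × 0.0095 = $38.21
State unemployment insurance (employee share): $4,021.72 × 0.0058 = $23.33
Gym membership: $133.49
(Employer's $139.94 toward gym membership is not withheld from the employee.)
Total deductions = $183.76 + $134.33 + $248.32 + $38.21 + $23.33 + $133.49 = $761.44
Net pay = $4,021.72 − $761.44 = $3,260.28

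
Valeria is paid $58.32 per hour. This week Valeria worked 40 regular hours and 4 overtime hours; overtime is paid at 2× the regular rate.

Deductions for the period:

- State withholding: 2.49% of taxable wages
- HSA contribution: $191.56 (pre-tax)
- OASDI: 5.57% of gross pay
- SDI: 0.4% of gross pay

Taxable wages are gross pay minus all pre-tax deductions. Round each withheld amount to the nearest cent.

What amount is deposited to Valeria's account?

Regular pay: 40 × $58.32 = $2332.80
Overtime pay: 4 × $58.32 × 2 = $466.56
Gross pay = $2332.80 + $466.56 = $2799.36
HSA contribution: $191.56
Taxable wages = $2799.36 − $191.56 = $2607.80
State withholding: $2607.80 × 0.0249 = $64.93
OASDI: $2799.36 × 0.0557 = $155.92
SDI: $2799.36 × 0.004 = $11.20
Total deductions = $191.56 + $64.93 + $155.92 + $11.20 = $423.61
Net pay = $2799.36 − $423.61 = $2375.75

$2375.75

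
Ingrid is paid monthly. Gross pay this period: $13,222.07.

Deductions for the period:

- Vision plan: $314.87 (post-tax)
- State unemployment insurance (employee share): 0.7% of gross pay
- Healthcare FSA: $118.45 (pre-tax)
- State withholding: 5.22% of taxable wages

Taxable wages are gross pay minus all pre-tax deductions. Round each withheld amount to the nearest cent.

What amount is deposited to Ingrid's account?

$12,012.19

Healthcare FSA: $118.45
Taxable wages = $13,222.07 − $118.45 = $13,103.62
State withholding: $13,103.62 × 0.0522 = $684.01
State unemployment insurance (employee share): $13,222.07 × 0.007 = $92.55
Vision plan: $314.87
Total deductions = $118.45 + $684.01 + $92.55 + $314.87 = $1,209.88
Net pay = $13,222.07 − $1,209.88 = $12,012.19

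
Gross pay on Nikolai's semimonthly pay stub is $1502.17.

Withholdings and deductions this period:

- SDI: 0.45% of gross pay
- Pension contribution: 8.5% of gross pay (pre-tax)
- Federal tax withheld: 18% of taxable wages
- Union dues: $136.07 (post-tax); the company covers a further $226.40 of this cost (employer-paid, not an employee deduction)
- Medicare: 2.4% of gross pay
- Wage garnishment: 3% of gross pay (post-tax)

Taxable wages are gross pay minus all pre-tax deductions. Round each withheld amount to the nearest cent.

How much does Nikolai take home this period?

Pension contribution: $1502.17 × 0.085 = $127.68
Taxable wages = $1502.17 − $127.68 = $1374.49
Federal tax withheld: $1374.49 × 0.18 = $247.41
Medicare: $1502.17 × 0.024 = $36.05
SDI: $1502.17 × 0.0045 = $6.76
Wage garnishment: $1502.17 × 0.03 = $45.07
Union dues: $136.07
(Employer's $226.40 toward union dues is not withheld from the employee.)
Total deductions = $127.68 + $247.41 + $36.05 + $6.76 + $45.07 + $136.07 = $599.04
Net pay = $1502.17 − $599.04 = $903.13

$903.13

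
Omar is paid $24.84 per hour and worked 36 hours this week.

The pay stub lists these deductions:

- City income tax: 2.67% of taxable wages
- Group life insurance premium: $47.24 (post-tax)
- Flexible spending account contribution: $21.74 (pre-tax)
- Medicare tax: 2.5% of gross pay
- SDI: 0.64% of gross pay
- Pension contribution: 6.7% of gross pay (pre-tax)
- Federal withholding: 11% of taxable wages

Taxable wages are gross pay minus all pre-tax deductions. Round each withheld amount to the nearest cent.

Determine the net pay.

$626.19

Gross pay: 36 × $24.84 = $894.24
Pension contribution: $894.24 × 0.067 = $59.91
Flexible spending account contribution: $21.74
Pre-tax total = $59.91 + $21.74 = $81.65
Taxable wages = $894.24 − $81.65 = $812.59
Federal withholding: $812.59 × 0.11 = $89.38
City income tax: $812.59 × 0.0267 = $21.70
SDI: $894.24 × 0.0064 = $5.72
Medicare tax: $894.24 × 0.025 = $22.36
Group life insurance premium: $47.24
Total deductions = $59.91 + $21.74 + $89.38 + $21.70 + $5.72 + $22.36 + $47.24 = $268.05
Net pay = $894.24 − $268.05 = $626.19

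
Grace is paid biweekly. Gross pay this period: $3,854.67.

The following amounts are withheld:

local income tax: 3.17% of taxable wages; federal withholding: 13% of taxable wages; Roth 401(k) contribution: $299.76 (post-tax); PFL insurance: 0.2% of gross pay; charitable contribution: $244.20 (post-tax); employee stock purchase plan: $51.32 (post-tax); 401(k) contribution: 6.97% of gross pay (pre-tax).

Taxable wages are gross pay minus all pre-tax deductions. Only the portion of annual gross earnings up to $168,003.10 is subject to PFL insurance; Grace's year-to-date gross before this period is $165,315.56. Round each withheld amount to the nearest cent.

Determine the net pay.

401(k) contribution: $3,854.67 × 0.0697 = $268.67
Taxable wages = $3,854.67 − $268.67 = $3,586.00
Local income tax: $3,586.00 × 0.0317 = $113.68
Federal withholding: $3,586.00 × 0.13 = $466.18
PFL insurance: only $168,003.10 − $165,315.56 = $2,687.54 of this check is subject → $2,687.54 × 0.002 = $5.38
Employee stock purchase plan: $51.32
Charitable contribution: $244.20
Roth 401(k) contribution: $299.76
Total deductions = $268.67 + $113.68 + $466.18 + $5.38 + $51.32 + $244.20 + $299.76 = $1,449.19
Net pay = $3,854.67 − $1,449.19 = $2,405.48

$2,405.48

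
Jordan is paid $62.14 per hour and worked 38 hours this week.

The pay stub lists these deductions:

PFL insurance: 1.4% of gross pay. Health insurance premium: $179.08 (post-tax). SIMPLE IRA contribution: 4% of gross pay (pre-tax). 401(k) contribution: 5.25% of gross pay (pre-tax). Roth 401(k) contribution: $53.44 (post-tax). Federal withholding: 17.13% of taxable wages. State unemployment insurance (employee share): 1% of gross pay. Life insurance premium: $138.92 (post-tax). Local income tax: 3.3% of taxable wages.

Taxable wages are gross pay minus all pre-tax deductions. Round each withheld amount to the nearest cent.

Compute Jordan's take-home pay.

Gross pay: 38 × $62.14 = $2361.32
SIMPLE IRA contribution: $2361.32 × 0.04 = $94.45
401(k) contribution: $2361.32 × 0.0525 = $123.97
Pre-tax total = $94.45 + $123.97 = $218.42
Taxable wages = $2361.32 − $218.42 = $2142.90
Federal withholding: $2142.90 × 0.1713 = $367.08
Local income tax: $2142.90 × 0.033 = $70.72
PFL insurance: $2361.32 × 0.014 = $33.06
State unemployment insurance (employee share): $2361.32 × 0.01 = $23.61
Health insurance premium: $179.08
Roth 401(k) contribution: $53.44
Life insurance premium: $138.92
Total deductions = $94.45 + $123.97 + $367.08 + $70.72 + $33.06 + $23.61 + $179.08 + $53.44 + $138.92 = $1084.33
Net pay = $2361.32 − $1084.33 = $1276.99

$1276.99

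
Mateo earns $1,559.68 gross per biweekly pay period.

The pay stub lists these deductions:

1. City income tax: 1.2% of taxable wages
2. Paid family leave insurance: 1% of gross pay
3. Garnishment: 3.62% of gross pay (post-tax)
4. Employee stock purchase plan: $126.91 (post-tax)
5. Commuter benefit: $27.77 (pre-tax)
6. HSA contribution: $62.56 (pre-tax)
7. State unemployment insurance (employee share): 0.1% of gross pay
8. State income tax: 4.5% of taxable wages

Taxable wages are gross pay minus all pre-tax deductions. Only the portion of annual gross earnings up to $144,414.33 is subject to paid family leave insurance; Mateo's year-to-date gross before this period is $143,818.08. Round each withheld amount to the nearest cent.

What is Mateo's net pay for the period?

$1,194.71

HSA contribution: $62.56
Commuter benefit: $27.77
Pre-tax total = $62.56 + $27.77 = $90.33
Taxable wages = $1,559.68 − $90.33 = $1,469.35
State income tax: $1,469.35 × 0.045 = $66.12
City income tax: $1,469.35 × 0.012 = $17.63
Paid family leave insurance: only $144,414.33 − $143,818.08 = $596.25 of this check is subject → $596.25 × 0.01 = $5.96
State unemployment insurance (employee share): $1,559.68 × 0.001 = $1.56
Employee stock purchase plan: $126.91
Garnishment: $1,559.68 × 0.0362 = $56.46
Total deductions = $62.56 + $27.77 + $66.12 + $17.63 + $5.96 + $1.56 + $126.91 + $56.46 = $364.97
Net pay = $1,559.68 − $364.97 = $1,194.71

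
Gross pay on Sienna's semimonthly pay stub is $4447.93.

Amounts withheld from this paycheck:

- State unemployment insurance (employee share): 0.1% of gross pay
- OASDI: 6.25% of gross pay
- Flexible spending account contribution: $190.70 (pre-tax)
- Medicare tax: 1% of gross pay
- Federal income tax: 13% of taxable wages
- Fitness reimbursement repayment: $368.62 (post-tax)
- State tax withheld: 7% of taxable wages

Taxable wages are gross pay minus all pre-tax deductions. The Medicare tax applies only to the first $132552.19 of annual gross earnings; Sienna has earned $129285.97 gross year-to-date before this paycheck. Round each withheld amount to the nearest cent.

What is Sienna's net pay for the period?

$2722.05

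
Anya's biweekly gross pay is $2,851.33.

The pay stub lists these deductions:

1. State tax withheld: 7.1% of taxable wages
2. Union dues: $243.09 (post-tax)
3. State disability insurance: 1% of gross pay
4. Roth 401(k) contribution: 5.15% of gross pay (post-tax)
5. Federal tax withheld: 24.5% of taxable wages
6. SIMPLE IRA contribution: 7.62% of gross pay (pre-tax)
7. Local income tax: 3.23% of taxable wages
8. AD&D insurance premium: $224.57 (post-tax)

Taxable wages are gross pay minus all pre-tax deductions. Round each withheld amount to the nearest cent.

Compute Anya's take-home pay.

SIMPLE IRA contribution: $2,851.33 × 0.0762 = $217.27
Taxable wages = $2,851.33 − $217.27 = $2,634.06
Federal tax withheld: $2,634.06 × 0.245 = $645.34
Local income tax: $2,634.06 × 0.0323 = $85.08
State tax withheld: $2,634.06 × 0.071 = $187.02
State disability insurance: $2,851.33 × 0.01 = $28.51
AD&D insurance premium: $224.57
Union dues: $243.09
Roth 401(k) contribution: $2,851.33 × 0.0515 = $146.84
Total deductions = $217.27 + $645.34 + $85.08 + $187.02 + $28.51 + $224.57 + $243.09 + $146.84 = $1,777.72
Net pay = $2,851.33 − $1,777.72 = $1,073.61

$1,073.61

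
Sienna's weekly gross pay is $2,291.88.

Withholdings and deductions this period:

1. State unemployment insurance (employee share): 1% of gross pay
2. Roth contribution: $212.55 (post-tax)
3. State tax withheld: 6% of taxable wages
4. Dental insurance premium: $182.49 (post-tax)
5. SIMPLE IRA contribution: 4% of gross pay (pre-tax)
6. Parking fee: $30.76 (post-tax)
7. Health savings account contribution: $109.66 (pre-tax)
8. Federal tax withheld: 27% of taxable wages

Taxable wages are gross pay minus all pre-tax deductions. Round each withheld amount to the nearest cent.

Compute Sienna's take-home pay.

SIMPLE IRA contribution: $2,291.88 × 0.04 = $91.68
Health savings account contribution: $109.66
Pre-tax total = $91.68 + $109.66 = $201.34
Taxable wages = $2,291.88 − $201.34 = $2,090.54
Federal tax withheld: $2,090.54 × 0.27 = $564.45
State tax withheld: $2,090.54 × 0.06 = $125.43
State unemployment insurance (employee share): $2,291.88 × 0.01 = $22.92
Parking fee: $30.76
Dental insurance premium: $182.49
Roth contribution: $212.55
Total deductions = $91.68 + $109.66 + $564.45 + $125.43 + $22.92 + $30.76 + $182.49 + $212.55 = $1,339.94
Net pay = $2,291.88 − $1,339.94 = $951.94

$951.94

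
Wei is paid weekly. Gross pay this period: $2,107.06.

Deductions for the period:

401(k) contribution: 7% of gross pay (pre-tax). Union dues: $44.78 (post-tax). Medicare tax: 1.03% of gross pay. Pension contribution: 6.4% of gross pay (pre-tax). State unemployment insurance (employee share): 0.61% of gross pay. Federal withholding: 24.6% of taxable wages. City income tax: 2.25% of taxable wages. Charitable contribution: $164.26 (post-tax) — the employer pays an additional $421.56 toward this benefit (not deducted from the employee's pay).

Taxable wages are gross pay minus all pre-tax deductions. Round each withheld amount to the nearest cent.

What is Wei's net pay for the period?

$1,091.19

401(k) contribution: $2,107.06 × 0.07 = $147.49
Pension contribution: $2,107.06 × 0.064 = $134.85
Pre-tax total = $147.49 + $134.85 = $282.34
Taxable wages = $2,107.06 − $282.34 = $1,824.72
City income tax: $1,824.72 × 0.0225 = $41.06
Federal withholding: $1,824.72 × 0.246 = $448.88
State unemployment insurance (employee share): $2,107.06 × 0.0061 = $12.85
Medicare tax: $2,107.06 × 0.0103 = $21.70
Union dues: $44.78
Charitable contribution: $164.26
(Employer's $421.56 toward charitable contribution is not withheld from the employee.)
Total deductions = $147.49 + $134.85 + $41.06 + $448.88 + $12.85 + $21.70 + $44.78 + $164.26 = $1,015.87
Net pay = $2,107.06 − $1,015.87 = $1,091.19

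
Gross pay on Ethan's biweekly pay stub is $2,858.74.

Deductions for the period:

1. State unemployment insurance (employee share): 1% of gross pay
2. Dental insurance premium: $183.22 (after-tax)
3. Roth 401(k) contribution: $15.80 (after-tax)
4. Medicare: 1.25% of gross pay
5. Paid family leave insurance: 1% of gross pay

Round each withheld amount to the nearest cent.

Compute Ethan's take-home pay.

$2,566.81

Paid family leave insurance: $2,858.74 × 0.01 = $28.59
State unemployment insurance (employee share): $2,858.74 × 0.01 = $28.59
Medicare: $2,858.74 × 0.0125 = $35.73
Roth 401(k) contribution: $15.80
Dental insurance premium: $183.22
Total deductions = $28.59 + $28.59 + $35.73 + $15.80 + $183.22 = $291.93
Net pay = $2,858.74 − $291.93 = $2,566.81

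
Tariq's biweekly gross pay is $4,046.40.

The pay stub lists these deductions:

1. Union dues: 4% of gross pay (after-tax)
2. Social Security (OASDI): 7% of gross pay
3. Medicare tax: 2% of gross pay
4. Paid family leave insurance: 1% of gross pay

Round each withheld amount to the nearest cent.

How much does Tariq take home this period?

$3,479.90

Medicare tax: $4,046.40 × 0.02 = $80.93
Paid family leave insurance: $4,046.40 × 0.01 = $40.46
Social Security (OASDI): $4,046.40 × 0.07 = $283.25
Union dues: $4,046.40 × 0.04 = $161.86
Total deductions = $80.93 + $40.46 + $283.25 + $161.86 = $566.50
Net pay = $4,046.40 − $566.50 = $3,479.90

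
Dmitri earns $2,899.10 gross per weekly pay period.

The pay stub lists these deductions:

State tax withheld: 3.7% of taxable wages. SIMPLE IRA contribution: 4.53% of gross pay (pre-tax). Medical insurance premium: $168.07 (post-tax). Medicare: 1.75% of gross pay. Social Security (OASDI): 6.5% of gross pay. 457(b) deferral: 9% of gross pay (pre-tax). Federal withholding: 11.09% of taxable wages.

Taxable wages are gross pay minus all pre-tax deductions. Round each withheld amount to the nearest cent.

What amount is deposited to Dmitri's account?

$1,728.85

SIMPLE IRA contribution: $2,899.10 × 0.0453 = $131.33
457(b) deferral: $2,899.10 × 0.09 = $260.92
Pre-tax total = $131.33 + $260.92 = $392.25
Taxable wages = $2,899.10 − $392.25 = $2,506.85
State tax withheld: $2,506.85 × 0.037 = $92.75
Federal withholding: $2,506.85 × 0.1109 = $278.01
Social Security (OASDI): $2,899.10 × 0.065 = $188.44
Medicare: $2,899.10 × 0.0175 = $50.73
Medical insurance premium: $168.07
Total deductions = $131.33 + $260.92 + $92.75 + $278.01 + $188.44 + $50.73 + $168.07 = $1,170.25
Net pay = $2,899.10 − $1,170.25 = $1,728.85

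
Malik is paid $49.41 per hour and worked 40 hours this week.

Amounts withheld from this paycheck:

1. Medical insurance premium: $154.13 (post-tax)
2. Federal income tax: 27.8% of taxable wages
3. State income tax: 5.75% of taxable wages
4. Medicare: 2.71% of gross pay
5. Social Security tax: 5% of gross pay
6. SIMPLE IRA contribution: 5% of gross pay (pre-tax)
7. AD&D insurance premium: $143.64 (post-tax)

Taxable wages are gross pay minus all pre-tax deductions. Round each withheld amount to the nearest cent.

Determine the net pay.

$797.50

Gross pay: 40 × $49.41 = $1,976.40
SIMPLE IRA contribution: $1,976.40 × 0.05 = $98.82
Taxable wages = $1,976.40 − $98.82 = $1,877.58
State income tax: $1,877.58 × 0.0575 = $107.96
Federal income tax: $1,877.58 × 0.278 = $521.97
Social Security tax: $1,976.40 × 0.05 = $98.82
Medicare: $1,976.40 × 0.0271 = $53.56
Medical insurance premium: $154.13
AD&D insurance premium: $143.64
Total deductions = $98.82 + $107.96 + $521.97 + $98.82 + $53.56 + $154.13 + $143.64 = $1,178.90
Net pay = $1,976.40 − $1,178.90 = $797.50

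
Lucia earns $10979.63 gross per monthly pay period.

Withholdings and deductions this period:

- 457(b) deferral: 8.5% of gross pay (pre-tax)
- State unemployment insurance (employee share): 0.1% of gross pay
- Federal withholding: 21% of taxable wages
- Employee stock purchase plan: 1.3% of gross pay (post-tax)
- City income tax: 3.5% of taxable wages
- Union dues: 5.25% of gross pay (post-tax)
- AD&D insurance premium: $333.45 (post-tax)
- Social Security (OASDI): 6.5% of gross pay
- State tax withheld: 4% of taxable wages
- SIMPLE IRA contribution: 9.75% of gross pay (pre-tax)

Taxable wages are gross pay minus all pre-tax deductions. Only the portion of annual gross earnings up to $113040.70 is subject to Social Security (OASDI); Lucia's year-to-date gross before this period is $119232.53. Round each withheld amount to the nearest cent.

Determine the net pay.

$5354.14

457(b) deferral: $10979.63 × 0.085 = $933.27
SIMPLE IRA contribution: $10979.63 × 0.0975 = $1070.51
Pre-tax total = $933.27 + $1070.51 = $2003.78
Taxable wages = $10979.63 − $2003.78 = $8975.85
City income tax: $8975.85 × 0.035 = $314.15
Federal withholding: $8975.85 × 0.21 = $1884.93
State tax withheld: $8975.85 × 0.04 = $359.03
State unemployment insurance (employee share): $10979.63 × 0.001 = $10.98
Social Security (OASDI): annual cap $113040.70 already reached (YTD $119232.53), so $0.00
Union dues: $10979.63 × 0.0525 = $576.43
AD&D insurance premium: $333.45
Employee stock purchase plan: $10979.63 × 0.013 = $142.74
Total deductions = $933.27 + $1070.51 + $314.15 + $1884.93 + $359.03 + $10.98 + $0.00 + $576.43 + $333.45 + $142.74 = $5625.49
Net pay = $10979.63 − $5625.49 = $5354.14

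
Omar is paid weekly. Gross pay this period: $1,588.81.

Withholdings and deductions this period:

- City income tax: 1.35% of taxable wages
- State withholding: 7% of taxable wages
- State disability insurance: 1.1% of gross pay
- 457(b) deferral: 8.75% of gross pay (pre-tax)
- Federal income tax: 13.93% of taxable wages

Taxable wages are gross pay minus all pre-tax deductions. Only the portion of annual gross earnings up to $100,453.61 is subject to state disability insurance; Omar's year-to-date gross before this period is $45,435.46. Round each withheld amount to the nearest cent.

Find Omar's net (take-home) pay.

457(b) deferral: $1,588.81 × 0.0875 = $139.02
Taxable wages = $1,588.81 − $139.02 = $1,449.79
State withholding: $1,449.79 × 0.07 = $101.49
City income tax: $1,449.79 × 0.0135 = $19.57
Federal income tax: $1,449.79 × 0.1393 = $201.96
State disability insurance: cap not yet reached, full $1,588.81 is subject → $1,588.81 × 0.011 = $17.48
Total deductions = $139.02 + $101.49 + $19.57 + $201.96 + $17.48 = $479.52
Net pay = $1,588.81 − $479.52 = $1,109.29

$1,109.29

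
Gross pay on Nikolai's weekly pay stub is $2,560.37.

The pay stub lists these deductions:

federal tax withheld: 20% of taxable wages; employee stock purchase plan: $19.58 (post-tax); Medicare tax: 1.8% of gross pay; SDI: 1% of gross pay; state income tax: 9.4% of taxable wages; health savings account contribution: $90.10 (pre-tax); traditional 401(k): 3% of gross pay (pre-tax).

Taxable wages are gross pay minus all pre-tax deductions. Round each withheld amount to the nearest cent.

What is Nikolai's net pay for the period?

Traditional 401(k): $2,560.37 × 0.03 = $76.81
Health savings account contribution: $90.10
Pre-tax total = $76.81 + $90.10 = $166.91
Taxable wages = $2,560.37 − $166.91 = $2,393.46
Federal tax withheld: $2,393.46 × 0.2 = $478.69
State income tax: $2,393.46 × 0.094 = $224.99
Medicare tax: $2,560.37 × 0.018 = $46.09
SDI: $2,560.37 × 0.01 = $25.60
Employee stock purchase plan: $19.58
Total deductions = $76.81 + $90.10 + $478.69 + $224.99 + $46.09 + $25.60 + $19.58 = $961.86
Net pay = $2,560.37 − $961.86 = $1,598.51

$1,598.51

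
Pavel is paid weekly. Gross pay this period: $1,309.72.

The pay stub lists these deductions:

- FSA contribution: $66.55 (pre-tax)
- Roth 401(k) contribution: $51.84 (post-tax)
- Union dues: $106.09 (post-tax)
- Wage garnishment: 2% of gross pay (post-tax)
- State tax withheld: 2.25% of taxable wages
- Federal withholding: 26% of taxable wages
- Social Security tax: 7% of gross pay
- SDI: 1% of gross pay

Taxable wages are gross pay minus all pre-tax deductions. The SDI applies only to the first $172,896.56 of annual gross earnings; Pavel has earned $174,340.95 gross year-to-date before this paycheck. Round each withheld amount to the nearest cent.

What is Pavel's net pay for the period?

$616.18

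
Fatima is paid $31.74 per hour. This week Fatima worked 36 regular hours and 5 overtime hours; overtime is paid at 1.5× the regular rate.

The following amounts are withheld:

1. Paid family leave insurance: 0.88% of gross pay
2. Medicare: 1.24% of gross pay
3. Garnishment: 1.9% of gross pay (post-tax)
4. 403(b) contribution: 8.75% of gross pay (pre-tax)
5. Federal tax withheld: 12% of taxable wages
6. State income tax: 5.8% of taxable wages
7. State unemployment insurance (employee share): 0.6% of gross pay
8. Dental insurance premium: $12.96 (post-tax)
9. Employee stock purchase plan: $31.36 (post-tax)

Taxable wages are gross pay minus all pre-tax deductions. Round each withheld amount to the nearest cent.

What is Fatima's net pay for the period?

$927.52

Regular pay: 36 × $31.74 = $1142.64
Overtime pay: 5 × $31.74 × 1.5 = $238.05
Gross pay = $1142.64 + $238.05 = $1380.69
403(b) contribution: $1380.69 × 0.0875 = $120.81
Taxable wages = $1380.69 − $120.81 = $1259.88
Federal tax withheld: $1259.88 × 0.12 = $151.19
State income tax: $1259.88 × 0.058 = $73.07
Paid family leave insurance: $1380.69 × 0.0088 = $12.15
Medicare: $1380.69 × 0.0124 = $17.12
State unemployment insurance (employee share): $1380.69 × 0.006 = $8.28
Employee stock purchase plan: $31.36
Garnishment: $1380.69 × 0.019 = $26.23
Dental insurance premium: $12.96
Total deductions = $120.81 + $151.19 + $73.07 + $12.15 + $17.12 + $8.28 + $31.36 + $26.23 + $12.96 = $453.17
Net pay = $1380.69 − $453.17 = $927.52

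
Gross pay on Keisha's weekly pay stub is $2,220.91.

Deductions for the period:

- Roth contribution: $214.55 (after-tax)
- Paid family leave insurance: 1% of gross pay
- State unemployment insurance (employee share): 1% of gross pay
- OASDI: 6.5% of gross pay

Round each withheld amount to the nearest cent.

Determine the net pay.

$1,817.58

State unemployment insurance (employee share): $2,220.91 × 0.01 = $22.21
OASDI: $2,220.91 × 0.065 = $144.36
Paid family leave insurance: $2,220.91 × 0.01 = $22.21
Roth contribution: $214.55
Total deductions = $22.21 + $144.36 + $22.21 + $214.55 = $403.33
Net pay = $2,220.91 − $403.33 = $1,817.58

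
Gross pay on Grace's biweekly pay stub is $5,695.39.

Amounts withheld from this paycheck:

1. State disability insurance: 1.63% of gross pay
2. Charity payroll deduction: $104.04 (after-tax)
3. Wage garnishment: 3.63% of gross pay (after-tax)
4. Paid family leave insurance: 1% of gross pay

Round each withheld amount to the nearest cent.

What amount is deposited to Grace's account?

State disability insurance: $5,695.39 × 0.0163 = $92.83
Paid family leave insurance: $5,695.39 × 0.01 = $56.95
Charity payroll deduction: $104.04
Wage garnishment: $5,695.39 × 0.0363 = $206.74
Total deductions = $92.83 + $56.95 + $104.04 + $206.74 = $460.56
Net pay = $5,695.39 − $460.56 = $5,234.83

$5,234.83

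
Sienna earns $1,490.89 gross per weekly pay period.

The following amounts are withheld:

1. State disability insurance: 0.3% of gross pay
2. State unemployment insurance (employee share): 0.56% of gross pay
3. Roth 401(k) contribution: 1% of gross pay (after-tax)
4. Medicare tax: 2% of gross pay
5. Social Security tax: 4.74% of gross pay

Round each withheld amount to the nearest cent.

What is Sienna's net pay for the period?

$1,362.67

State unemployment insurance (employee share): $1,490.89 × 0.0056 = $8.35
Social Security tax: $1,490.89 × 0.0474 = $70.67
State disability insurance: $1,490.89 × 0.003 = $4.47
Medicare tax: $1,490.89 × 0.02 = $29.82
Roth 401(k) contribution: $1,490.89 × 0.01 = $14.91
Total deductions = $8.35 + $70.67 + $4.47 + $29.82 + $14.91 = $128.22
Net pay = $1,490.89 − $128.22 = $1,362.67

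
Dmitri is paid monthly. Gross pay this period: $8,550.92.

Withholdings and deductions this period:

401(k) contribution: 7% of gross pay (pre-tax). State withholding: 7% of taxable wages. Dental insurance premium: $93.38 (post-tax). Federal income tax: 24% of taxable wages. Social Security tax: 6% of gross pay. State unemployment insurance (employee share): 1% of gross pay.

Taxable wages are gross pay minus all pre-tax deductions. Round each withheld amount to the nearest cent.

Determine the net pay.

401(k) contribution: $8,550.92 × 0.07 = $598.56
Taxable wages = $8,550.92 − $598.56 = $7,952.36
State withholding: $7,952.36 × 0.07 = $556.67
Federal income tax: $7,952.36 × 0.24 = $1,908.57
Social Security tax: $8,550.92 × 0.06 = $513.06
State unemployment insurance (employee share): $8,550.92 × 0.01 = $85.51
Dental insurance premium: $93.38
Total deductions = $598.56 + $556.67 + $1,908.57 + $513.06 + $85.51 + $93.38 = $3,755.75
Net pay = $8,550.92 − $3,755.75 = $4,795.17

$4,795.17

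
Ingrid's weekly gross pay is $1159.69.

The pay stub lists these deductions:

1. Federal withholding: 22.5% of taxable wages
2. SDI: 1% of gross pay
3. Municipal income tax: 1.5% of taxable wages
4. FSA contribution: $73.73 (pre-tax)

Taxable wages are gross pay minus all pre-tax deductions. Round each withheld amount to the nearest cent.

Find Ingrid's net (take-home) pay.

FSA contribution: $73.73
Taxable wages = $1159.69 − $73.73 = $1085.96
Federal withholding: $1085.96 × 0.225 = $244.34
Municipal income tax: $1085.96 × 0.015 = $16.29
SDI: $1159.69 × 0.01 = $11.60
Total deductions = $73.73 + $244.34 + $16.29 + $11.60 = $345.96
Net pay = $1159.69 − $345.96 = $813.73

$813.73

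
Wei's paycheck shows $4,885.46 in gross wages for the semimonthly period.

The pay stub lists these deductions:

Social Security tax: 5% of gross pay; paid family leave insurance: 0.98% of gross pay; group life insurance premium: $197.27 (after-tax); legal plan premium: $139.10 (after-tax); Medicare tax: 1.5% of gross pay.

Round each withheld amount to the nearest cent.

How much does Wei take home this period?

$4,183.66

Social Security tax: $4,885.46 × 0.05 = $244.27
Paid family leave insurance: $4,885.46 × 0.0098 = $47.88
Medicare tax: $4,885.46 × 0.015 = $73.28
Group life insurance premium: $197.27
Legal plan premium: $139.10
Total deductions = $244.27 + $47.88 + $73.28 + $197.27 + $139.10 = $701.80
Net pay = $4,885.46 − $701.80 = $4,183.66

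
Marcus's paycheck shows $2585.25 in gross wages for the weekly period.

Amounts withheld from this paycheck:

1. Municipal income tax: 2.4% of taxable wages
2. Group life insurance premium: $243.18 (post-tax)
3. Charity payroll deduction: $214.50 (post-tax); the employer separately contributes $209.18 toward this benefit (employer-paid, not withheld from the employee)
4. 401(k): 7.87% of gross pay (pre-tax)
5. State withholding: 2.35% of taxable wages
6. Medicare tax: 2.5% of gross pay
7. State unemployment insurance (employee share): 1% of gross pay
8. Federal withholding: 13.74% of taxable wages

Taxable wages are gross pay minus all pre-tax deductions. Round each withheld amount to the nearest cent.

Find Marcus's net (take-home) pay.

$1393.24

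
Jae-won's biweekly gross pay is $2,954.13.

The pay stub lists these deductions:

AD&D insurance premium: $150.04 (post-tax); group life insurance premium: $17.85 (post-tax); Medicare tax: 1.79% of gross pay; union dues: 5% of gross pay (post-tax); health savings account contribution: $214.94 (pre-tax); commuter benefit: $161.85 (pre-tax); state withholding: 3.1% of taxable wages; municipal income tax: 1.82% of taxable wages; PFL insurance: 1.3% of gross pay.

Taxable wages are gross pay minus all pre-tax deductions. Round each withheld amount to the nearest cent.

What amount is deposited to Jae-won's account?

$2,043.65

Commuter benefit: $161.85
Health savings account contribution: $214.94
Pre-tax total = $161.85 + $214.94 = $376.79
Taxable wages = $2,954.13 − $376.79 = $2,577.34
Municipal income tax: $2,577.34 × 0.0182 = $46.91
State withholding: $2,577.34 × 0.031 = $79.90
PFL insurance: $2,954.13 × 0.013 = $38.40
Medicare tax: $2,954.13 × 0.0179 = $52.88
Group life insurance premium: $17.85
AD&D insurance premium: $150.04
Union dues: $2,954.13 × 0.05 = $147.71
Total deductions = $161.85 + $214.94 + $46.91 + $79.90 + $38.40 + $52.88 + $17.85 + $150.04 + $147.71 = $910.48
Net pay = $2,954.13 − $910.48 = $2,043.65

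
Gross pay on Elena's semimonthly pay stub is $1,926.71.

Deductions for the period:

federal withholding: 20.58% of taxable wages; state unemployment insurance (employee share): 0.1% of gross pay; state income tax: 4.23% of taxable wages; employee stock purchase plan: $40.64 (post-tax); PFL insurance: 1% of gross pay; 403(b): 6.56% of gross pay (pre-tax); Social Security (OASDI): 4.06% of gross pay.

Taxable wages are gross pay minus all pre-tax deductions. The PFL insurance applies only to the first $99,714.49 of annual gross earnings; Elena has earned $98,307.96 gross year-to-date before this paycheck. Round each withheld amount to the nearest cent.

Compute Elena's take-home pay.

$1,218.80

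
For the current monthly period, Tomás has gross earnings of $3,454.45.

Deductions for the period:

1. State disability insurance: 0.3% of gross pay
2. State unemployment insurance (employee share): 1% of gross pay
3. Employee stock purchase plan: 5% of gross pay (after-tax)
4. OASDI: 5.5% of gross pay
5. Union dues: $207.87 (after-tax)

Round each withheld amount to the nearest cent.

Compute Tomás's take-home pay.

$2,838.97

OASDI: $3,454.45 × 0.055 = $189.99
State disability insurance: $3,454.45 × 0.003 = $10.36
State unemployment insurance (employee share): $3,454.45 × 0.01 = $34.54
Union dues: $207.87
Employee stock purchase plan: $3,454.45 × 0.05 = $172.72
Total deductions = $189.99 + $10.36 + $34.54 + $207.87 + $172.72 = $615.48
Net pay = $3,454.45 − $615.48 = $2,838.97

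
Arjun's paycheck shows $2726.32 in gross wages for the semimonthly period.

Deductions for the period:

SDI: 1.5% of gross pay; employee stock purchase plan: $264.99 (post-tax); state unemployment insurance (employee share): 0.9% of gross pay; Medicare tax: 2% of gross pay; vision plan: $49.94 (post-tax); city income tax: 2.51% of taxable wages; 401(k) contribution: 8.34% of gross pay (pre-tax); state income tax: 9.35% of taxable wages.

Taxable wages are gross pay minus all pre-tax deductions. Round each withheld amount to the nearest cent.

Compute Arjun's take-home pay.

$1767.68

401(k) contribution: $2726.32 × 0.0834 = $227.38
Taxable wages = $2726.32 − $227.38 = $2498.94
City income tax: $2498.94 × 0.0251 = $62.72
State income tax: $2498.94 × 0.0935 = $233.65
State unemployment insurance (employee share): $2726.32 × 0.009 = $24.54
SDI: $2726.32 × 0.015 = $40.89
Medicare tax: $2726.32 × 0.02 = $54.53
Employee stock purchase plan: $264.99
Vision plan: $49.94
Total deductions = $227.38 + $62.72 + $233.65 + $24.54 + $40.89 + $54.53 + $264.99 + $49.94 = $958.64
Net pay = $2726.32 − $958.64 = $1767.68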